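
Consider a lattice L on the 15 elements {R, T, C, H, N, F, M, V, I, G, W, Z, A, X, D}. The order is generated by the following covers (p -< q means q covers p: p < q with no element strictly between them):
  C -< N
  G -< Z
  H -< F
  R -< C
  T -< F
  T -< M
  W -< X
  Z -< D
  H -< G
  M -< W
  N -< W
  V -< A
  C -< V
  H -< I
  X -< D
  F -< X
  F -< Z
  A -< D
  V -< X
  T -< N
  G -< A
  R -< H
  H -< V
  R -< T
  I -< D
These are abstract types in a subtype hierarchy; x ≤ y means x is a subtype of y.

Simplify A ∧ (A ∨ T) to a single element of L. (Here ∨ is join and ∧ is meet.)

A

A ∨ T = D
A ∧ D = A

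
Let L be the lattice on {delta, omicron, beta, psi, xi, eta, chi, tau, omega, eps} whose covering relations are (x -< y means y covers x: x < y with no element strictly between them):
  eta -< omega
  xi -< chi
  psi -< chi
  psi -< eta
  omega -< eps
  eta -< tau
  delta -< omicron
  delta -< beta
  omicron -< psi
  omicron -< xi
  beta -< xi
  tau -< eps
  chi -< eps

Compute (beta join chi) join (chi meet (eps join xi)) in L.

chi

beta ∨ chi = chi
eps ∨ xi = eps
chi ∧ eps = chi
chi ∨ chi = chi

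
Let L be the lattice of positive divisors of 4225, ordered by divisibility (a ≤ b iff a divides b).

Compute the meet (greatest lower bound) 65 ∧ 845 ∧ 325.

65

In the divisibility order, the meet is the greatest common divisor: gcd(65, 845, 325) = 65.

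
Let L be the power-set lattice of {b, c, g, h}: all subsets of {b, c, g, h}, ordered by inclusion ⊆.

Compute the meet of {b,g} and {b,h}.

{b}

Common lower bounds of {{b,g}, {b,h}}: {b}, ∅.
The greatest among these is {b}.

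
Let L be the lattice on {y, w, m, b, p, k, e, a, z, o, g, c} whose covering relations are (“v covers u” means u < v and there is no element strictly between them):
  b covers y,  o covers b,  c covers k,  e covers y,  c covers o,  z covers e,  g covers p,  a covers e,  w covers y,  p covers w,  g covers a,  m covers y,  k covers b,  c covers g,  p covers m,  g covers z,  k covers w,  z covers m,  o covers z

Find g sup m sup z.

g

Common upper bounds of {g, m, z}: c, g.
The least among these is g.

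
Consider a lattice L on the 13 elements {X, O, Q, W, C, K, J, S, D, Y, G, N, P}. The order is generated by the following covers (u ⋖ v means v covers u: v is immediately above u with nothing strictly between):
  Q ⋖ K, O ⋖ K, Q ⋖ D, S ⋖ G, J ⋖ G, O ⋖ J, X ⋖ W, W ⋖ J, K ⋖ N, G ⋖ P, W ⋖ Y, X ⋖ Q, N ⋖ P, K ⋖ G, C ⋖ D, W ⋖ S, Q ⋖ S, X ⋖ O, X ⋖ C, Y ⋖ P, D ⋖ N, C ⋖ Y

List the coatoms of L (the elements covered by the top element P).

The coatoms are exactly the elements covered by P: G, N, Y.

G, N, Y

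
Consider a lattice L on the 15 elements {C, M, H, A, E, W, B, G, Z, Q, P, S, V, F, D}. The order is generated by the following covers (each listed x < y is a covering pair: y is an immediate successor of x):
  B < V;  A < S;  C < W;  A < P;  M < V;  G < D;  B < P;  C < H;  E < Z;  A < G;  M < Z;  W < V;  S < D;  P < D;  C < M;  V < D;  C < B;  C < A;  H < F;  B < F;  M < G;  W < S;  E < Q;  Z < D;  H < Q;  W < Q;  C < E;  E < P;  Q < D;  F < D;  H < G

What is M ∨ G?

G

Common upper bounds of {M, G}: D, G.
The least among these is G.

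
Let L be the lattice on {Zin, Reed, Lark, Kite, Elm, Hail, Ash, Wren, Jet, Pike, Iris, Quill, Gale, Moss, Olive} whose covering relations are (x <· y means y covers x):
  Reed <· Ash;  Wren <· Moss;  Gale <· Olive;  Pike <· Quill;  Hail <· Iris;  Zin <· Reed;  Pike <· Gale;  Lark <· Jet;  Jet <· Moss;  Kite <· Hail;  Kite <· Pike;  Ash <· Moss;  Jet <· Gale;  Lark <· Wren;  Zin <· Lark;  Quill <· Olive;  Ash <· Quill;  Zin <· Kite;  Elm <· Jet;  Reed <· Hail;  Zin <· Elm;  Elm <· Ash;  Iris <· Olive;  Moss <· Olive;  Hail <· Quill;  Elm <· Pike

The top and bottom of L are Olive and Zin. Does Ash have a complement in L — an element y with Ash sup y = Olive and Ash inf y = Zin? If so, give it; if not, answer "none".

none

For every candidate y, either Ash ∨ y ≠ Olive or Ash ∧ y ≠ Zin; no complement exists.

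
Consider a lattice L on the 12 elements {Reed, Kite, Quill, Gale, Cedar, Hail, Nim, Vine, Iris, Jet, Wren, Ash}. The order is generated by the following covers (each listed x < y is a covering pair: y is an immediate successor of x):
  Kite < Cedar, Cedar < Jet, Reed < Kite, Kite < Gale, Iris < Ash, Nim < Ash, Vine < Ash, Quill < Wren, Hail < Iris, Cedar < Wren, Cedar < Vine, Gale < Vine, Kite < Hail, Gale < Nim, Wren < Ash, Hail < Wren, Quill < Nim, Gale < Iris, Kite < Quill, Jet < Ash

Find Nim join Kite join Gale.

Nim

Common upper bounds of {Nim, Kite, Gale}: Ash, Nim.
The least among these is Nim.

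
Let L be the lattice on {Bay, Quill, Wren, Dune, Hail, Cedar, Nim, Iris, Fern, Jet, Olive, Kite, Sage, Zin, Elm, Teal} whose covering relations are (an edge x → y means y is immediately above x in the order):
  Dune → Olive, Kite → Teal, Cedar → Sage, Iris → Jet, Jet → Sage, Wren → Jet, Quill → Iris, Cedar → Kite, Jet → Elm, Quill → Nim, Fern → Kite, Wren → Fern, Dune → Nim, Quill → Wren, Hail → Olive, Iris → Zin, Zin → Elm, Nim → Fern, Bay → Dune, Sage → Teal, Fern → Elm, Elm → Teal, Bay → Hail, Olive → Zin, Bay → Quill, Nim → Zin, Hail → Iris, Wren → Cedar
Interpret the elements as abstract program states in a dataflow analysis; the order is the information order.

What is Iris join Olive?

Common upper bounds of {Iris, Olive}: Elm, Teal, Zin.
The least among these is Zin.

Zin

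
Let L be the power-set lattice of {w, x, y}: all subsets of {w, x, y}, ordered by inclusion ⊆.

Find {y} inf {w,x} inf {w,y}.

Under ⊆, meet is intersection: {y} ∩ {w,x} ∩ {w,y} = ∅.

∅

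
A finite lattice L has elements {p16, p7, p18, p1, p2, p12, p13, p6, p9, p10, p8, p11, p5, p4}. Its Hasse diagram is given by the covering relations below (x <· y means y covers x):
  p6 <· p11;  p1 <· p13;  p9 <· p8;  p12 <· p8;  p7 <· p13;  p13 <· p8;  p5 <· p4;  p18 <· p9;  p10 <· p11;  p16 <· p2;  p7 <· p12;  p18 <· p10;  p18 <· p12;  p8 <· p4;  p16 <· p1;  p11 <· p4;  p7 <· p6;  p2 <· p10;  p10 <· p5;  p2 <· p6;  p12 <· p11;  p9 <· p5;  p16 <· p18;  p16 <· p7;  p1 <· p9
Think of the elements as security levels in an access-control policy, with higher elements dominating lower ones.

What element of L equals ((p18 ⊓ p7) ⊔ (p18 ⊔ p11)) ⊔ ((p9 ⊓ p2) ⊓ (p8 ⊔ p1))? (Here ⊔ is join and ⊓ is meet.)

p11

p18 ∧ p7 = p16
p18 ∨ p11 = p11
p16 ∨ p11 = p11
p9 ∧ p2 = p16
p8 ∨ p1 = p8
p16 ∧ p8 = p16
p11 ∨ p16 = p11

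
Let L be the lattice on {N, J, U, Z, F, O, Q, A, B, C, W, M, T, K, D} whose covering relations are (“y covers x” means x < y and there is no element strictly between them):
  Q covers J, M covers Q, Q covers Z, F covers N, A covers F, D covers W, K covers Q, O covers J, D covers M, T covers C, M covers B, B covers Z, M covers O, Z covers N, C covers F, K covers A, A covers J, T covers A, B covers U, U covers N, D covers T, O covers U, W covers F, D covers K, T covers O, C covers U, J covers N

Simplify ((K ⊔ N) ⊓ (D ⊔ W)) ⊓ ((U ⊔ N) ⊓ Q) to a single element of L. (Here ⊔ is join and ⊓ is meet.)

N

K ∨ N = K
D ∨ W = D
K ∧ D = K
U ∨ N = U
U ∧ Q = N
K ∧ N = N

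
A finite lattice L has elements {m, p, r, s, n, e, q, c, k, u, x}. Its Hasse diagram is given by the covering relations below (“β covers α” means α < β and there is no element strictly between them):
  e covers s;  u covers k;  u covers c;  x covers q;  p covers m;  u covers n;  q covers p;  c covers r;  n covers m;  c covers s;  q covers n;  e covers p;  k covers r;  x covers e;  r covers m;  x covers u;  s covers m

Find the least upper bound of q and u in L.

x

Common upper bounds of {q, u}: x.
The least among these is x.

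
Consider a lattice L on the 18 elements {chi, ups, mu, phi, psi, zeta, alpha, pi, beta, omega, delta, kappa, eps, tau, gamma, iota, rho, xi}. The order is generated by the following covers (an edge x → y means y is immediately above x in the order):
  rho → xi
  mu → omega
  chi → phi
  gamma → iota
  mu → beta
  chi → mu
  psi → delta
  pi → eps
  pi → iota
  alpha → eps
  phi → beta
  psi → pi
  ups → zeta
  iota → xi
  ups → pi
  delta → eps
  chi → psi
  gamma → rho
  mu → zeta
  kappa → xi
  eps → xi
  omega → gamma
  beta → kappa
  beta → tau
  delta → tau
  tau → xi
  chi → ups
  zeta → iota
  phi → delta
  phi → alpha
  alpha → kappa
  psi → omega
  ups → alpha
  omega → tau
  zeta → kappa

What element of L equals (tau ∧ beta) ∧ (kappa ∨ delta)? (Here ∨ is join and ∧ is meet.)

beta

tau ∧ beta = beta
kappa ∨ delta = xi
beta ∧ xi = beta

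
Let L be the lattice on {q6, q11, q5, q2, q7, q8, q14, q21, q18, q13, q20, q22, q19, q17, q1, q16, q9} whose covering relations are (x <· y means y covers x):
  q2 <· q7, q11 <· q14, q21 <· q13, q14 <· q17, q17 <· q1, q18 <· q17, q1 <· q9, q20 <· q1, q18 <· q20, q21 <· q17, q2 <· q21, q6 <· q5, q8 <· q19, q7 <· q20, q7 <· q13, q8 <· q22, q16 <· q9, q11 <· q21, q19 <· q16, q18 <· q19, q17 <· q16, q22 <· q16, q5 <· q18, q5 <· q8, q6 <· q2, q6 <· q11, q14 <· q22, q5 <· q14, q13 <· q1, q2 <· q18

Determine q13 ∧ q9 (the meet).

Common lower bounds of {q13, q9}: q11, q13, q2, q21, q6, q7.
The greatest among these is q13.

q13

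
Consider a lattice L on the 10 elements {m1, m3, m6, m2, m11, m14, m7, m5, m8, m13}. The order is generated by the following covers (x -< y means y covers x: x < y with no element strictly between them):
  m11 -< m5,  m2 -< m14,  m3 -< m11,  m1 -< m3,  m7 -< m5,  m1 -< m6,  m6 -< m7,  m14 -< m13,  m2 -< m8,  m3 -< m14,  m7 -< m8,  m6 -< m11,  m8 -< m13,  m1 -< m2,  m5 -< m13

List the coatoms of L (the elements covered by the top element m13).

m14, m5, m8

The coatoms are exactly the elements covered by m13: m14, m5, m8.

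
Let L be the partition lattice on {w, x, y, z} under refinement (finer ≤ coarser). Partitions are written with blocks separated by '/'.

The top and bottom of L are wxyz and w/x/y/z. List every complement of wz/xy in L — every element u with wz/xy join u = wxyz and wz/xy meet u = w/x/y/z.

w/x/yz, w/xz/y, wx/y/z, wx/yz, wy/x/z, wy/xz

Need u with wz/xy ∨ u = wxyz and wz/xy ∧ u = w/x/y/z.
Checking each element gives: w/x/yz, w/xz/y, wx/y/z, wx/yz, wy/x/z, wy/xz.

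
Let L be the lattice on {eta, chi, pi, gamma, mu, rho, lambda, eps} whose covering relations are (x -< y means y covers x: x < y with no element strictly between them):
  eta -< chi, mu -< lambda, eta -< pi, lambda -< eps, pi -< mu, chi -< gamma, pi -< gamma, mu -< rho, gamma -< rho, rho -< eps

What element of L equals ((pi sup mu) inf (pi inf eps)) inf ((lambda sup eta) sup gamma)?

pi

pi ∨ mu = mu
pi ∧ eps = pi
mu ∧ pi = pi
lambda ∨ eta = lambda
lambda ∨ gamma = eps
pi ∧ eps = pi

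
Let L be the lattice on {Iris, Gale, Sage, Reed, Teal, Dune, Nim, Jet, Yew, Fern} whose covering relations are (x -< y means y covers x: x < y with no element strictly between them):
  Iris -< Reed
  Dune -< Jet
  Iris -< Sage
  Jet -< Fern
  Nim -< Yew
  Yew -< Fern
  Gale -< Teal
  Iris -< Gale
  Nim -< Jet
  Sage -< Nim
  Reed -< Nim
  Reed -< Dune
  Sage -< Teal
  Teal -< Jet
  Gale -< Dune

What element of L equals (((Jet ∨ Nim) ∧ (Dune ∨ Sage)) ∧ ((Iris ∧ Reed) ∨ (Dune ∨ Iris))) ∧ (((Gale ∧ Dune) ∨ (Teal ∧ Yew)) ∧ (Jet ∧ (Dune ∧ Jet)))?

Gale

Jet ∨ Nim = Jet
Dune ∨ Sage = Jet
Jet ∧ Jet = Jet
Iris ∧ Reed = Iris
Dune ∨ Iris = Dune
Iris ∨ Dune = Dune
Jet ∧ Dune = Dune
Gale ∧ Dune = Gale
Teal ∧ Yew = Sage
Gale ∨ Sage = Teal
Dune ∧ Jet = Dune
Jet ∧ Dune = Dune
Teal ∧ Dune = Gale
Dune ∧ Gale = Gale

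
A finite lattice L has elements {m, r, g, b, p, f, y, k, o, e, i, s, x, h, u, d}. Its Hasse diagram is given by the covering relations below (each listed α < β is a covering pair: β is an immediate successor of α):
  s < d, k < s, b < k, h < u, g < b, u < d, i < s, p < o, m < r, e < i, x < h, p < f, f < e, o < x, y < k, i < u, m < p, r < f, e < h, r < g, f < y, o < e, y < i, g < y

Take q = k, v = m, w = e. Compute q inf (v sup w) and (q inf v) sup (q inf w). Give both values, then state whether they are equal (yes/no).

v sup w = e, so q inf (v sup w) = k inf e = f.
q inf v = m and q inf w = f, so (q inf v) sup (q inf w) = m sup f = f.
Equal: yes.

f; f; yes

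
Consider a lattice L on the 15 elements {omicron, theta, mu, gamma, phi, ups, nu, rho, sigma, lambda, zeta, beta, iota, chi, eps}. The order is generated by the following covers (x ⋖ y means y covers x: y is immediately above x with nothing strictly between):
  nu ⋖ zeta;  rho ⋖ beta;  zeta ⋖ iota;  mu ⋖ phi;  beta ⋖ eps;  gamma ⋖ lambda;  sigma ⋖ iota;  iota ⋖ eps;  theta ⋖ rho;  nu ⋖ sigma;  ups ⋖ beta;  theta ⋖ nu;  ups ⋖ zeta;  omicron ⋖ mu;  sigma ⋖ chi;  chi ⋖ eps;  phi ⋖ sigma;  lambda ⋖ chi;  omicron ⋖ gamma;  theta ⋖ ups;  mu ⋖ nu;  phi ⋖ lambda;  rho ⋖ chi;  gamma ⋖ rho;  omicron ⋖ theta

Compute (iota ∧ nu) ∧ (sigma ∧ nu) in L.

iota ∧ nu = nu
sigma ∧ nu = nu
nu ∧ nu = nu

nu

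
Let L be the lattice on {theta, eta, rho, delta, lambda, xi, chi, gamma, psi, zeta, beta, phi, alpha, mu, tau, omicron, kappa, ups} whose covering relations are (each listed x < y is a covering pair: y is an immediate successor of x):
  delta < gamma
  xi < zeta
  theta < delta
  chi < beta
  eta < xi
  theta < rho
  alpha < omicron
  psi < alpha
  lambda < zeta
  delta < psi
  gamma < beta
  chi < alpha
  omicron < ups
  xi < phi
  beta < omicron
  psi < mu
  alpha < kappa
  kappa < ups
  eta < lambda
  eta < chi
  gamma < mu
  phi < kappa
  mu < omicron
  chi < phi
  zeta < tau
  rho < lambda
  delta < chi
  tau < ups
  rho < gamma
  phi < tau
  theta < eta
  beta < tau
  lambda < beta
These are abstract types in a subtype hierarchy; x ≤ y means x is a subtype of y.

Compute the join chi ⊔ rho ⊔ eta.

beta

Common upper bounds of {chi, rho, eta}: beta, omicron, tau, ups.
The least among these is beta.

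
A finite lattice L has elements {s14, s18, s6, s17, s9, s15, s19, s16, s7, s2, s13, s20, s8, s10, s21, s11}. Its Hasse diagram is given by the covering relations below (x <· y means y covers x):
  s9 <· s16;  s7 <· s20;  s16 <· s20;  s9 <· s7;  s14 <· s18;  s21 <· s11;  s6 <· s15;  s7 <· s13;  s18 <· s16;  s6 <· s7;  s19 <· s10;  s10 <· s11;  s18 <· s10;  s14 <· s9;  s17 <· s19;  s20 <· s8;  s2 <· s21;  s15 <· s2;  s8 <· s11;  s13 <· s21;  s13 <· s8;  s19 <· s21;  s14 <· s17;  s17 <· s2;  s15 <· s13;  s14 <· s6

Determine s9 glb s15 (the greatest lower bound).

Common lower bounds of {s9, s15}: s14.
The greatest among these is s14.

s14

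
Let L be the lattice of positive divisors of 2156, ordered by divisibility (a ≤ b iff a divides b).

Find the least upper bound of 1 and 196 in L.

Common upper bounds of {1, 196}: 196, 2156.
The least among these is 196.

196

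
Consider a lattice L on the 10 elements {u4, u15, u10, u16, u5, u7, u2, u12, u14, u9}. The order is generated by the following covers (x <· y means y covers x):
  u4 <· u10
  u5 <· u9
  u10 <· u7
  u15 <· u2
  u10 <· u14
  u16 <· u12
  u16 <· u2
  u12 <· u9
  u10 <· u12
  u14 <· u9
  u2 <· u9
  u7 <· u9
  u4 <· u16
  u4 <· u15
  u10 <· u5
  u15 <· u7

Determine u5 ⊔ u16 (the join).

u9

Common upper bounds of {u5, u16}: u9.
The least among these is u9.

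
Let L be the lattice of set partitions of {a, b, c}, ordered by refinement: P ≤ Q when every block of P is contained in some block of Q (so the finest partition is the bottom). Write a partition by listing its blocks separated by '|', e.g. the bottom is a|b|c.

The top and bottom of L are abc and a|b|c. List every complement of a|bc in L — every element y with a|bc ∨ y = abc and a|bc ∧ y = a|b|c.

Need y with a|bc ∨ y = abc and a|bc ∧ y = a|b|c.
Checking each element gives: ab|c, ac|b.

ab|c, ac|b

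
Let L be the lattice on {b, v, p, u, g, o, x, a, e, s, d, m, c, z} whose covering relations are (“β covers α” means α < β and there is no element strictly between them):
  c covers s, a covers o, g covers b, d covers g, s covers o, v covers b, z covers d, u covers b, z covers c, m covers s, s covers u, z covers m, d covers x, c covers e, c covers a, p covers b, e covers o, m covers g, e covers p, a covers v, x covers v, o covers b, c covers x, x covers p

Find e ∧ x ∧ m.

Common lower bounds of {e, x, m}: b.
The greatest among these is b.

b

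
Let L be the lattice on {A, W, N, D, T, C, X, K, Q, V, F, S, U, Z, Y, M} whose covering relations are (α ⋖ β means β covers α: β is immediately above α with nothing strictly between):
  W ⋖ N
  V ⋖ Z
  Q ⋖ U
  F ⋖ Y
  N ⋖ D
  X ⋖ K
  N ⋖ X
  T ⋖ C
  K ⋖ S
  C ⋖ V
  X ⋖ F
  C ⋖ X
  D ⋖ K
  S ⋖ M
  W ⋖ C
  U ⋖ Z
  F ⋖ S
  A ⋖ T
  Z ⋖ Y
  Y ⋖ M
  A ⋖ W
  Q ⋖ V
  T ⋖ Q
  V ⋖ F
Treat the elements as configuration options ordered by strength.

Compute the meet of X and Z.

Common lower bounds of {X, Z}: A, C, T, W.
The greatest among these is C.

C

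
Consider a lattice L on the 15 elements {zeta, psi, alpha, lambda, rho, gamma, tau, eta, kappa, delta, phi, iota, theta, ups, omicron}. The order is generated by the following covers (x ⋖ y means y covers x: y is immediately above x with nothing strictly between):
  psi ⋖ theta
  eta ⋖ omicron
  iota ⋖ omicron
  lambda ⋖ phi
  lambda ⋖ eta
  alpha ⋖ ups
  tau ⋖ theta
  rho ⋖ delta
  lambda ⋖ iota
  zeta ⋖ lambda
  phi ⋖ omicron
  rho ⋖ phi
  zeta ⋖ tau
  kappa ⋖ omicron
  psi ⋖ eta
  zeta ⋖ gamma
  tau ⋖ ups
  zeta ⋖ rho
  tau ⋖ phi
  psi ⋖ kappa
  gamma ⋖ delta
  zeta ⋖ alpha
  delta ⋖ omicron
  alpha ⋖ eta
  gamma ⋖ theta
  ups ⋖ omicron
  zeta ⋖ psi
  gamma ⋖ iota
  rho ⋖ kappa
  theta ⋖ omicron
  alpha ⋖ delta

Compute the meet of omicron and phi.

phi

Common lower bounds of {omicron, phi}: lambda, phi, rho, tau, zeta.
The greatest among these is phi.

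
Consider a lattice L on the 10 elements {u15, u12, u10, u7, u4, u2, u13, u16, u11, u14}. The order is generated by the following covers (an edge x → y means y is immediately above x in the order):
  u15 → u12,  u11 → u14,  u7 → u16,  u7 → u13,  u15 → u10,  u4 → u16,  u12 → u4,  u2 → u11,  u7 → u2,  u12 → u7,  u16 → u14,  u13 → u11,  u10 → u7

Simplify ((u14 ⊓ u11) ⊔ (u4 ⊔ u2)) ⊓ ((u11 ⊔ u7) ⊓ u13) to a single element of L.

u14 ∧ u11 = u11
u4 ∨ u2 = u14
u11 ∨ u14 = u14
u11 ∨ u7 = u11
u11 ∧ u13 = u13
u14 ∧ u13 = u13

u13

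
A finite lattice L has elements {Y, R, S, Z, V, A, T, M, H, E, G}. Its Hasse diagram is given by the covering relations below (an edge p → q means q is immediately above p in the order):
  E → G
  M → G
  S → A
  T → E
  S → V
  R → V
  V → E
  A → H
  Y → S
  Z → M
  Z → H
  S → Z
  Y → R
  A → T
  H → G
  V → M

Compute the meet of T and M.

S

Common lower bounds of {T, M}: S, Y.
The greatest among these is S.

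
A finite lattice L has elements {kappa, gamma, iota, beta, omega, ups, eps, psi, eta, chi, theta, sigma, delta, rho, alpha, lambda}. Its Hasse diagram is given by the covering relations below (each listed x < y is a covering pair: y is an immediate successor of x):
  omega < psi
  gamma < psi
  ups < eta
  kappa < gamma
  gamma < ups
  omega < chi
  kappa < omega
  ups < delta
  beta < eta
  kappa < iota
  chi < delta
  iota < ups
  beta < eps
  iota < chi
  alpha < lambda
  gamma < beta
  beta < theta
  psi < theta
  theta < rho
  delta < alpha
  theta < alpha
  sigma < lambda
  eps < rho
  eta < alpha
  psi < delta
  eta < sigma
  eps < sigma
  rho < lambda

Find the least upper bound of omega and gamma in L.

Common upper bounds of {omega, gamma}: alpha, delta, lambda, psi, rho, theta.
The least among these is psi.

psi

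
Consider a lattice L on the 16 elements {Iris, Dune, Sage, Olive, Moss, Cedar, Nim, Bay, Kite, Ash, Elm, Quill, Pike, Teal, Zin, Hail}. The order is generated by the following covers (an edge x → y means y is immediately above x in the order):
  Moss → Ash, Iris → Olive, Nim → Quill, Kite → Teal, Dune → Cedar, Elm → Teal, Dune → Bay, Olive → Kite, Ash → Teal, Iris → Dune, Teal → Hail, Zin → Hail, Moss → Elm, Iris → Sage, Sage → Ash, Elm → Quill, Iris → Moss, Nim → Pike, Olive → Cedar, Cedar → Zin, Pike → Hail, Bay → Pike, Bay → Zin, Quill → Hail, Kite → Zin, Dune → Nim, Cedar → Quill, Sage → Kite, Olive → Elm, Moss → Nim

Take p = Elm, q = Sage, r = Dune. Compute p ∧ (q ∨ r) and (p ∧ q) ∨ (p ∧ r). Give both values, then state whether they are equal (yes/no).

Olive; Iris; no

q ∨ r = Zin, so p ∧ (q ∨ r) = Elm ∧ Zin = Olive.
p ∧ q = Iris and p ∧ r = Iris, so (p ∧ q) ∨ (p ∧ r) = Iris ∨ Iris = Iris.
Equal: no.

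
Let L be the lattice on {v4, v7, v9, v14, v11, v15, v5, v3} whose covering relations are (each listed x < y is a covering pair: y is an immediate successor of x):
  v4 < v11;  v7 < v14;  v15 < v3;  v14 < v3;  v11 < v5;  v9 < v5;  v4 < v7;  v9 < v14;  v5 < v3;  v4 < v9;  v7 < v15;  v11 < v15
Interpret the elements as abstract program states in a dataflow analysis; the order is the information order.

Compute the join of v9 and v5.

v5

Common upper bounds of {v9, v5}: v3, v5.
The least among these is v5.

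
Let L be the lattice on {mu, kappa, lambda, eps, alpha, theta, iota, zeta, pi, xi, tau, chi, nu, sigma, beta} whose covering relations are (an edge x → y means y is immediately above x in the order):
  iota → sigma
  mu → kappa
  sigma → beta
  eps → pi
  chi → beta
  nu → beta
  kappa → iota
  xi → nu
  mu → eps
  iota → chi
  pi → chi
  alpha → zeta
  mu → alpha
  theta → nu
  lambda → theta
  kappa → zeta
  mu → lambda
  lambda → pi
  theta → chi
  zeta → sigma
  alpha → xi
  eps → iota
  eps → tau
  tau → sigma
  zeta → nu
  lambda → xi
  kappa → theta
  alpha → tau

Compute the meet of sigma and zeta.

zeta

Common lower bounds of {sigma, zeta}: alpha, kappa, mu, zeta.
The greatest among these is zeta.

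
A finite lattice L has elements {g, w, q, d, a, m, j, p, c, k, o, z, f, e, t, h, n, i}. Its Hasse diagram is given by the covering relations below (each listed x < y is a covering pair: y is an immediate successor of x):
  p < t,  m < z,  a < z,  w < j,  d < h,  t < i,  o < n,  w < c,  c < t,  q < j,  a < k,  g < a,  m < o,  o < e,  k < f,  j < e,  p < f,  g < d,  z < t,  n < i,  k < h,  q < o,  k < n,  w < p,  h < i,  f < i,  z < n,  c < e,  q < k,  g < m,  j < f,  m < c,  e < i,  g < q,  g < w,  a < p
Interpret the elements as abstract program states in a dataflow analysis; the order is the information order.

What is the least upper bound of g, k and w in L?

f

Common upper bounds of {g, k, w}: f, i.
The least among these is f.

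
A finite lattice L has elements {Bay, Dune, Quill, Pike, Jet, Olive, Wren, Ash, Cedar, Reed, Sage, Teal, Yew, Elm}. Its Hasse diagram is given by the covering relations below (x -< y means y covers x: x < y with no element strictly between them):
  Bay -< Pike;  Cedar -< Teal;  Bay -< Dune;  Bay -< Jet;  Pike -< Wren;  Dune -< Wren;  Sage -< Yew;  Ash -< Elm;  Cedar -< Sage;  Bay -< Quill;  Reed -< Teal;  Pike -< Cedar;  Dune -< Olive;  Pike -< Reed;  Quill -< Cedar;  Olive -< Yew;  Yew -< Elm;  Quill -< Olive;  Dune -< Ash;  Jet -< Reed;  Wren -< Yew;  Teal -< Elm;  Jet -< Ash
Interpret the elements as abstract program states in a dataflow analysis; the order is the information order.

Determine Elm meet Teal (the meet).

Teal

Common lower bounds of {Elm, Teal}: Bay, Cedar, Jet, Pike, Quill, Reed, Teal.
The greatest among these is Teal.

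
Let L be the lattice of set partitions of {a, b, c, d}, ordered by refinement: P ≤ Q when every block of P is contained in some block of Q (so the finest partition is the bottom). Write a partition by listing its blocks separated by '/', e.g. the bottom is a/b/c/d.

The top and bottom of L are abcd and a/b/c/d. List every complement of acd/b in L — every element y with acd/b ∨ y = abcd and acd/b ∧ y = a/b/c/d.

a/bc/d, a/bd/c, ab/c/d

Need y with acd/b ∨ y = abcd and acd/b ∧ y = a/b/c/d.
Checking each element gives: a/bc/d, a/bd/c, ab/c/d.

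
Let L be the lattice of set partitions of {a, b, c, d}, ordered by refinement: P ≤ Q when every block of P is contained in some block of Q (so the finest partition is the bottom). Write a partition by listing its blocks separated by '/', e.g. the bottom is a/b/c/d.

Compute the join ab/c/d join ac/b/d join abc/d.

The join of ab/c/d, ac/b/d, abc/d merges any blocks that overlap across the partitions, giving abc/d.

abc/d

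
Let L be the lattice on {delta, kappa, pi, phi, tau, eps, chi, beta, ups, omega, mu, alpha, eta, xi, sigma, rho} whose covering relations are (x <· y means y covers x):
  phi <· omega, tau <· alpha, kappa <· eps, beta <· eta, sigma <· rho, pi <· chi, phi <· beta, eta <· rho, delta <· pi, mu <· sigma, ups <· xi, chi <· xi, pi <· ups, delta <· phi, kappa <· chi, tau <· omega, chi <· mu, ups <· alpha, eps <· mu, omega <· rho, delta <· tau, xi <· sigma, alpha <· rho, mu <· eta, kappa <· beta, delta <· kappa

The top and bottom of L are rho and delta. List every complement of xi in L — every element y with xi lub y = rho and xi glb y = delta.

omega, phi, tau

Need y with xi ∨ y = rho and xi ∧ y = delta.
Checking each element gives: omega, phi, tau.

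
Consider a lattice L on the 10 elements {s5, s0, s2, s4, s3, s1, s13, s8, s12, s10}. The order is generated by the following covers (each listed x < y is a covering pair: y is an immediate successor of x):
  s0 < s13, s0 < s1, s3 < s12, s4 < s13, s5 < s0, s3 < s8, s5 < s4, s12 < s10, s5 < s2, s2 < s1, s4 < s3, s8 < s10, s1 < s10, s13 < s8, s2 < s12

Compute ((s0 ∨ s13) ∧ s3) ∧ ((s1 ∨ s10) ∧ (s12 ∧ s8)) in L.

s0 ∨ s13 = s13
s13 ∧ s3 = s4
s1 ∨ s10 = s10
s12 ∧ s8 = s3
s10 ∧ s3 = s3
s4 ∧ s3 = s4

s4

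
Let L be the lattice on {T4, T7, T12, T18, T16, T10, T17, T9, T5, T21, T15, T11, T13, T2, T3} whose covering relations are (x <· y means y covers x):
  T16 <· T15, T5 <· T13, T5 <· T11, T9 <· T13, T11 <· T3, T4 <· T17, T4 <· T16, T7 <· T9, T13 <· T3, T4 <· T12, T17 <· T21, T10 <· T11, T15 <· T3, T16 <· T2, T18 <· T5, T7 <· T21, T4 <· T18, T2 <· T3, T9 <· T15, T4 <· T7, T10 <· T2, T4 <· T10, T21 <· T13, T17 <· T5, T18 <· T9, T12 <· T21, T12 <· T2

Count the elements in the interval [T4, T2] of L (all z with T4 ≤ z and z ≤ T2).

The interval [T4, T2] = {T10, T12, T16, T2, T4}, which has 5 elements.

5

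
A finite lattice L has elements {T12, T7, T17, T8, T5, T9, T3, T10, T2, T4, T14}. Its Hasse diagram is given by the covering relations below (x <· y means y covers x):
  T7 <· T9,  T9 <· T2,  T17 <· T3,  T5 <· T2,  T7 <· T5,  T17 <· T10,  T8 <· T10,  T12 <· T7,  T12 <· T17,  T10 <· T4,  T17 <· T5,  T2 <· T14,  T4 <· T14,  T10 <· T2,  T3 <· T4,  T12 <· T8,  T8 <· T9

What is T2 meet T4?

T10

Common lower bounds of {T2, T4}: T10, T12, T17, T8.
The greatest among these is T10.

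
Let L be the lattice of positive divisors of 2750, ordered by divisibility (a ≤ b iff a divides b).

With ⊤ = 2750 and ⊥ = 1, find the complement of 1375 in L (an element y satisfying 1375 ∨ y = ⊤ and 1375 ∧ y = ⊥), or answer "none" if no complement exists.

Need y with 1375 ∨ y = 2750 and 1375 ∧ y = 1.
Checking each element gives: 2.

2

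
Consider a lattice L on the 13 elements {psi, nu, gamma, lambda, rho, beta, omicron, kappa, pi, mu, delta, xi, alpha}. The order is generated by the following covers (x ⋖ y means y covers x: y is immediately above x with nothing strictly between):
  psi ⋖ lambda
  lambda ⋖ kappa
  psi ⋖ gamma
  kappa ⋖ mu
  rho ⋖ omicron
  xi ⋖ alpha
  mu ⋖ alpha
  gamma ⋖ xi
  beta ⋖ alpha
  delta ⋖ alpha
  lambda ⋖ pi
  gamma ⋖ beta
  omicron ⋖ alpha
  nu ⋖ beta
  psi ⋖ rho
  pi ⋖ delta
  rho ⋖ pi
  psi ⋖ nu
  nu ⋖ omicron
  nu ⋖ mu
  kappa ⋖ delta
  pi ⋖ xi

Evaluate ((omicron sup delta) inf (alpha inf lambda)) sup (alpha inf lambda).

omicron ∨ delta = alpha
alpha ∧ lambda = lambda
alpha ∧ lambda = lambda
alpha ∧ lambda = lambda
lambda ∨ lambda = lambda

lambda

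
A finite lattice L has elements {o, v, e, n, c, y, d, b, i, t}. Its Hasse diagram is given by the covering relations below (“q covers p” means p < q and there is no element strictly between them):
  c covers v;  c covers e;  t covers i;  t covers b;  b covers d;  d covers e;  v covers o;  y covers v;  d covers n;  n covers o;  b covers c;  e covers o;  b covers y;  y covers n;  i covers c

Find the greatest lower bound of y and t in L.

y

Common lower bounds of {y, t}: n, o, v, y.
The greatest among these is y.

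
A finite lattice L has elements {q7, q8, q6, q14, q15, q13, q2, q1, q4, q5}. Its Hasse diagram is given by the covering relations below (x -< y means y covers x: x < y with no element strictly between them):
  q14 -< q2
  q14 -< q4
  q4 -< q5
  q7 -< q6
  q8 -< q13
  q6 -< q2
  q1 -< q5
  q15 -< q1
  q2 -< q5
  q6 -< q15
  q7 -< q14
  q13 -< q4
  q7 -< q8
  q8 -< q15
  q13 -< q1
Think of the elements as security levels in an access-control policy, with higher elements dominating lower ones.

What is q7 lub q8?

q8

Common upper bounds of {q7, q8}: q1, q13, q15, q4, q5, q8.
The least among these is q8.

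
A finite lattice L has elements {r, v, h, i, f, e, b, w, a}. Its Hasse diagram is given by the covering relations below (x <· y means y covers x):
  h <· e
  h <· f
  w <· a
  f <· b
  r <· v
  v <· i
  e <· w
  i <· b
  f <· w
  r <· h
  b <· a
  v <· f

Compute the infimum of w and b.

f

Common lower bounds of {w, b}: f, h, r, v.
The greatest among these is f.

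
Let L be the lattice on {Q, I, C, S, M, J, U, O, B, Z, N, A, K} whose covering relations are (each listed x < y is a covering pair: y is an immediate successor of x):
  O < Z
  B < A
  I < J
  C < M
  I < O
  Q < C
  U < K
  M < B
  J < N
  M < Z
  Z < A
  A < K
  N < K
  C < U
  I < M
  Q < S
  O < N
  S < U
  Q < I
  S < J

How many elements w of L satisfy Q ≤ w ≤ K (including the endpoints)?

13

The interval [Q, K] = {A, B, C, I, J, K, M, N, O, Q, S, U, Z}, which has 13 elements.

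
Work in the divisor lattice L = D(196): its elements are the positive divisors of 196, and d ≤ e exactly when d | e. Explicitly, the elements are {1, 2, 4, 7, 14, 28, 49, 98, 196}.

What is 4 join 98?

In the divisibility order, the join is the least common multiple: lcm(4, 98) = 196.

196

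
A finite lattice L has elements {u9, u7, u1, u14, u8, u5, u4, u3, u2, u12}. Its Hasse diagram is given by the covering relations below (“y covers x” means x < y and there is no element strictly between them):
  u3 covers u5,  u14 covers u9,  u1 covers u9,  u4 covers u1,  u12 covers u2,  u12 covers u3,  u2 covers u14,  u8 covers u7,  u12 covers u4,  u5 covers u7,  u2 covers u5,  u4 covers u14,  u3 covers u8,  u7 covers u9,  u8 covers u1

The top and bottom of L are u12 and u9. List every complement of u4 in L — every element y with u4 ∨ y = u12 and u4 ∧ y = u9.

u5, u7

Need y with u4 ∨ y = u12 and u4 ∧ y = u9.
Checking each element gives: u5, u7.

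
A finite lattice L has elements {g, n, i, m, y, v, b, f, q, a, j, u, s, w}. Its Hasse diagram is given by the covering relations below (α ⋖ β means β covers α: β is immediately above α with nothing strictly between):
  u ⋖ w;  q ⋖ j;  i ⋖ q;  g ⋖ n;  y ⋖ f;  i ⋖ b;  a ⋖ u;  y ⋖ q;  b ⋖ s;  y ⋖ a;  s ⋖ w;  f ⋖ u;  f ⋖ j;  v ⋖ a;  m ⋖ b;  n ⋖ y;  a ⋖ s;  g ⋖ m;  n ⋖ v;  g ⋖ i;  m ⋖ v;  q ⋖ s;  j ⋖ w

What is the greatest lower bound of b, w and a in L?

Common lower bounds of {b, w, a}: g, m.
The greatest among these is m.

m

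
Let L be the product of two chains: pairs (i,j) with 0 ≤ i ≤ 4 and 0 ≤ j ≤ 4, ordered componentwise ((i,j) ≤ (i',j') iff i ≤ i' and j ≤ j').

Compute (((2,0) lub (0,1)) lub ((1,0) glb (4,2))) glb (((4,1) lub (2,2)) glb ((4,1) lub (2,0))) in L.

(2,1)

(2,0) ∨ (0,1) = (2,1)
(1,0) ∧ (4,2) = (1,0)
(2,1) ∨ (1,0) = (2,1)
(4,1) ∨ (2,2) = (4,2)
(4,1) ∨ (2,0) = (4,1)
(4,2) ∧ (4,1) = (4,1)
(2,1) ∧ (4,1) = (2,1)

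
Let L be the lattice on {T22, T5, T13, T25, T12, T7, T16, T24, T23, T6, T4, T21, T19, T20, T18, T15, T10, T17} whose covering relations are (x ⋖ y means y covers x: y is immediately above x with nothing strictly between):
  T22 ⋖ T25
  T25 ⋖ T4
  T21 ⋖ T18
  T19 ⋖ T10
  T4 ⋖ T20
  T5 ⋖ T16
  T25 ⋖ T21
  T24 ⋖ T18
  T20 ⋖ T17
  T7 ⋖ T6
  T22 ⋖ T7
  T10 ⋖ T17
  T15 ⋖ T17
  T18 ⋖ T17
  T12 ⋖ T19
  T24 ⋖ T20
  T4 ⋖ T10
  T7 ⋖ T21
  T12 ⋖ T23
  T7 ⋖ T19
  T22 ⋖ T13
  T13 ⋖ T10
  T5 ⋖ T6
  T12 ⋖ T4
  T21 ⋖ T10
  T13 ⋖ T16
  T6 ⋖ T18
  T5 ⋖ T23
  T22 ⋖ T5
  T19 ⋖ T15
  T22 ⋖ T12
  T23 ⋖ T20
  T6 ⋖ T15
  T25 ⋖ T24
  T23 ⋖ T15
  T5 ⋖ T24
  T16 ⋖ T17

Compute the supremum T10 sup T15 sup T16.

T17

Common upper bounds of {T10, T15, T16}: T17.
The least among these is T17.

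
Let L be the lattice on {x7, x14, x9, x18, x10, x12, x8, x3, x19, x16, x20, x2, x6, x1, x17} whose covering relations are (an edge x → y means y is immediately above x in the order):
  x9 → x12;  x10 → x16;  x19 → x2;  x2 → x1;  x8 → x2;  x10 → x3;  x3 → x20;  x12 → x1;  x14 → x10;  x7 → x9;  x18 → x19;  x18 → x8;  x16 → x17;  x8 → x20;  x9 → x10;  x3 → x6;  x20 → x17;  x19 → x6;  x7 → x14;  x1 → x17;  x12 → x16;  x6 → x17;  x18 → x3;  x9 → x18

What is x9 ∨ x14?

Common upper bounds of {x9, x14}: x10, x16, x17, x20, x3, x6.
The least among these is x10.

x10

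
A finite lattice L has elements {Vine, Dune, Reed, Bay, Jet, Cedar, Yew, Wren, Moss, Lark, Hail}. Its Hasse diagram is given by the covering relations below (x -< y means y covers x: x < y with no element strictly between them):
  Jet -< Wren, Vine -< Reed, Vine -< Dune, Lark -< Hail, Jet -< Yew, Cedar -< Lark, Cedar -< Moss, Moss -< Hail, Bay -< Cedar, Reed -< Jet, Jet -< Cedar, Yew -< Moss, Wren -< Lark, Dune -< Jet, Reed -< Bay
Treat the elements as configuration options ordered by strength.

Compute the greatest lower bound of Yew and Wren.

Jet

Common lower bounds of {Yew, Wren}: Dune, Jet, Reed, Vine.
The greatest among these is Jet.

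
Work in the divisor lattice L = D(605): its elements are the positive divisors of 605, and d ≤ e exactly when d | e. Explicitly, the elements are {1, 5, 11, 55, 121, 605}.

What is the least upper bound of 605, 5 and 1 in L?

605

Common upper bounds of {605, 5, 1}: 605.
The least among these is 605.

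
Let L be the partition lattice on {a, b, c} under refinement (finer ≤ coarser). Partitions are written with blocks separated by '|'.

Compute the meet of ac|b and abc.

The meet (common refinement) of ac|b and abc intersects blocks pairwise, giving ac|b.

ac|b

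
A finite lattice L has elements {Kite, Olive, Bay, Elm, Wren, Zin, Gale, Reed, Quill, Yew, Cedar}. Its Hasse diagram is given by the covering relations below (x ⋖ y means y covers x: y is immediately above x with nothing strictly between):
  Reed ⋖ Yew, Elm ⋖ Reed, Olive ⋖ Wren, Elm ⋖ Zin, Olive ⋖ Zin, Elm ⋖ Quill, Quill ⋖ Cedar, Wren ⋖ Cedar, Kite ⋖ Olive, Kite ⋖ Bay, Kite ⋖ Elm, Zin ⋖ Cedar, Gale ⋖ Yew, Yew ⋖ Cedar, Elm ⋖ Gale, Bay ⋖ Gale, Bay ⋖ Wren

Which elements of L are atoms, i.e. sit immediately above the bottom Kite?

Bay, Elm, Olive

The atoms are exactly the elements that cover Kite: Bay, Elm, Olive.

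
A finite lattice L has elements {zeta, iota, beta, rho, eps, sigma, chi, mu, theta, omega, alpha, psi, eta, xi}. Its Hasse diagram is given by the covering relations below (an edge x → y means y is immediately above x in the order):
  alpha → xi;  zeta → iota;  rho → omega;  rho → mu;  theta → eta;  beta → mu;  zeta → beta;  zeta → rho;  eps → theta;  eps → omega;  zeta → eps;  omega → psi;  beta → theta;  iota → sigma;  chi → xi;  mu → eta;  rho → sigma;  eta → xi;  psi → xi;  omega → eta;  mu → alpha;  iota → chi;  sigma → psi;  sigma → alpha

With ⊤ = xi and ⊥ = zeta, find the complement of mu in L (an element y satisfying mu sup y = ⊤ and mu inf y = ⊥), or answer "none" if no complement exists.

Need y with mu ∨ y = xi and mu ∧ y = zeta.
Checking each element gives: chi.

chi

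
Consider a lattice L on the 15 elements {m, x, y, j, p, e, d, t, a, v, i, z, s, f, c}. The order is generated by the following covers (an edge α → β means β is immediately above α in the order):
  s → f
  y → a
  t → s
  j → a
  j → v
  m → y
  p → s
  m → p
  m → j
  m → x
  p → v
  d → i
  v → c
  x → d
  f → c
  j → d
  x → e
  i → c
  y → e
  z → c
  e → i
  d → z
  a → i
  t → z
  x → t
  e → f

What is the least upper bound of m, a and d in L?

Common upper bounds of {m, a, d}: c, i.
The least among these is i.

i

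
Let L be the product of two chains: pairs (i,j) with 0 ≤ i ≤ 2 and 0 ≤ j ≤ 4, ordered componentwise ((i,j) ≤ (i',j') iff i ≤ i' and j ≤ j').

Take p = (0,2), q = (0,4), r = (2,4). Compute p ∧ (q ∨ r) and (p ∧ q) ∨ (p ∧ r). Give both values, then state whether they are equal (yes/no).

(0,2); (0,2); yes

q ∨ r = (2,4), so p ∧ (q ∨ r) = (0,2) ∧ (2,4) = (0,2).
p ∧ q = (0,2) and p ∧ r = (0,2), so (p ∧ q) ∨ (p ∧ r) = (0,2) ∨ (0,2) = (0,2).
Equal: yes.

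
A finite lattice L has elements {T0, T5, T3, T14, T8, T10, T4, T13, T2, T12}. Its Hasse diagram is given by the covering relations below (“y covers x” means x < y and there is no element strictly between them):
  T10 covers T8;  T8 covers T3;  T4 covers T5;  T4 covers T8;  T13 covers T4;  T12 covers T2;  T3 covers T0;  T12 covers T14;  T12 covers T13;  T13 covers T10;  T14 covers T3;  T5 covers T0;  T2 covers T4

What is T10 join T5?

Common upper bounds of {T10, T5}: T12, T13.
The least among these is T13.

T13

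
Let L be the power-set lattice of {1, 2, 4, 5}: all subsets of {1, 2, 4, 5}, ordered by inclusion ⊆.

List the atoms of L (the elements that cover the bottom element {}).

{1}, {2}, {4}, {5}

The atoms are exactly the elements that cover {}: {1}, {2}, {4}, {5}.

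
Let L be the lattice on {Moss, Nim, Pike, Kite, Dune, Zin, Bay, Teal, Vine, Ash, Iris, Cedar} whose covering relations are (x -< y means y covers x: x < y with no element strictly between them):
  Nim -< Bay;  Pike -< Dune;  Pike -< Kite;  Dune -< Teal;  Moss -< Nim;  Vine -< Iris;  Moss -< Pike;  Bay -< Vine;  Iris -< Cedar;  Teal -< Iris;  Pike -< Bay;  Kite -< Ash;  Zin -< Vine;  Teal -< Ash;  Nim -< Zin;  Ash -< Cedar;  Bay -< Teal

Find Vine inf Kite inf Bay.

Common lower bounds of {Vine, Kite, Bay}: Moss, Pike.
The greatest among these is Pike.

Pike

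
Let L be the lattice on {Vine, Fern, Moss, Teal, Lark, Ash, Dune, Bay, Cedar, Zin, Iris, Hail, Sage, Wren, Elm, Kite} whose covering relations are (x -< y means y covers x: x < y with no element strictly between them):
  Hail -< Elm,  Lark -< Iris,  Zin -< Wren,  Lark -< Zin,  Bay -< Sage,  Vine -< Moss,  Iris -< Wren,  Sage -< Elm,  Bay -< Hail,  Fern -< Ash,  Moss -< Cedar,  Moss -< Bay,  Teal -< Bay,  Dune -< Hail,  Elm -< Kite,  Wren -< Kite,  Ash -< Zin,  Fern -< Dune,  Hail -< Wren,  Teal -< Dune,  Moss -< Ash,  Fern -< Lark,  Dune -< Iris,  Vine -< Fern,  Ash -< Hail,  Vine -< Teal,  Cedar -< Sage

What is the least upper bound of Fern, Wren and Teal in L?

Wren

Common upper bounds of {Fern, Wren, Teal}: Kite, Wren.
The least among these is Wren.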